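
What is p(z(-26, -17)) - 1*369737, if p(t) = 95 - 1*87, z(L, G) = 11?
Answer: -369729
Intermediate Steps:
p(t) = 8 (p(t) = 95 - 87 = 8)
p(z(-26, -17)) - 1*369737 = 8 - 1*369737 = 8 - 369737 = -369729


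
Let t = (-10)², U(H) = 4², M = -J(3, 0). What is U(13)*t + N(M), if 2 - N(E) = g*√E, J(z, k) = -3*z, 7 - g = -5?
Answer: 1566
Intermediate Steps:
g = 12 (g = 7 - 1*(-5) = 7 + 5 = 12)
M = 9 (M = -(-3)*3 = -1*(-9) = 9)
U(H) = 16
t = 100
N(E) = 2 - 12*√E
U(13)*t + N(M) = 16*100 + (2 - 12*√9) = 1600 + (2 - 12*3) = 1600 + (2 - 36) = 1600 - 34 = 1566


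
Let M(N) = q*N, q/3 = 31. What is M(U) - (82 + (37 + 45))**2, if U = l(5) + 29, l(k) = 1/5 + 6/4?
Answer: -240409/10 ≈ -24041.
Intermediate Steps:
l(k) = 17/10 (l(k) = 1*(1/5) + 6*(1/4) = 1/5 + 3/2 = 17/10)
U = 307/10 (U = 17/10 + 29 = 307/10 ≈ 30.700)
q = 93 (q = 3*31 = 93)
M(N) = 93*N
M(U) - (82 + (37 + 45))**2 = 93*(307/10) - (82 + (37 + 45))**2 = 28551/10 - (82 + 82)**2 = 28551/10 - 1*164**2 = 28551/10 - 1*26896 = 28551/10 - 26896 = -240409/10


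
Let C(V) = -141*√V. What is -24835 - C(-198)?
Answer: -24835 + 423*I*√22 ≈ -24835.0 + 1984.0*I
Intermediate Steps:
-24835 - C(-198) = -24835 - (-141)*√(-198) = -24835 - (-141)*3*I*√22 = -24835 - (-423)*I*√22 = -24835 + 423*I*√22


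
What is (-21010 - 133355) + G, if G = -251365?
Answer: -405730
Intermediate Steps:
(-21010 - 133355) + G = (-21010 - 133355) - 251365 = -154365 - 251365 = -405730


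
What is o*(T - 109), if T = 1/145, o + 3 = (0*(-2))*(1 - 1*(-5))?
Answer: 47412/145 ≈ 326.98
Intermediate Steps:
o = -3 (o = -3 + (0*(-2))*(1 - 1*(-5)) = -3 + 0*(1 + 5) = -3 + 0*6 = -3 + 0 = -3)
T = 1/145 (T = 1*(1/145) = 1/145 ≈ 0.0068966)
o*(T - 109) = -3*(1/145 - 109) = -3*(-15804/145) = 47412/145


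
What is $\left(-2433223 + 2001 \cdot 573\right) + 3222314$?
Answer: $1935664$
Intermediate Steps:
$\left(-2433223 + 2001 \cdot 573\right) + 3222314 = \left(-2433223 + 1146573\right) + 3222314 = -1286650 + 3222314 = 1935664$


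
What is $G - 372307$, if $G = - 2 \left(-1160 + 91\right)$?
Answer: $-370169$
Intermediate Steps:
$G = 2138$ ($G = \left(-2\right) \left(-1069\right) = 2138$)
$G - 372307 = 2138 - 372307 = -370169$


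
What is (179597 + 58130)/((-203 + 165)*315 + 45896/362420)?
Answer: -21539254835/1084530376 ≈ -19.860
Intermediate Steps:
(179597 + 58130)/((-203 + 165)*315 + 45896/362420) = 237727/(-38*315 + 45896*(1/362420)) = 237727/(-11970 + 11474/90605) = 237727/(-1084530376/90605) = 237727*(-90605/1084530376) = -21539254835/1084530376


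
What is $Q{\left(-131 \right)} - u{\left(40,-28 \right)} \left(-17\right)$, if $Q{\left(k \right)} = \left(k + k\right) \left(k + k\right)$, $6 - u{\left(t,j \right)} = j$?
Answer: $69222$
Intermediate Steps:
$u{\left(t,j \right)} = 6 - j$
$Q{\left(k \right)} = 4 k^{2}$ ($Q{\left(k \right)} = 2 k 2 k = 4 k^{2}$)
$Q{\left(-131 \right)} - u{\left(40,-28 \right)} \left(-17\right) = 4 \left(-131\right)^{2} - \left(6 - -28\right) \left(-17\right) = 4 \cdot 17161 - \left(6 + 28\right) \left(-17\right) = 68644 - 34 \left(-17\right) = 68644 - -578 = 68644 + 578 = 69222$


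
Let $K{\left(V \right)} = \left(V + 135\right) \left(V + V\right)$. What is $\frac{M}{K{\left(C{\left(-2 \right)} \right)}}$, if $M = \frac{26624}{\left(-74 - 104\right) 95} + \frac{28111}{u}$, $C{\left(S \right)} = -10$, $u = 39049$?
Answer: $\frac{282141783}{825398237500} \approx 0.00034183$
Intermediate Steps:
$K{\left(V \right)} = 2 V \left(135 + V\right)$ ($K{\left(V \right)} = \left(135 + V\right) 2 V = 2 V \left(135 + V\right)$)
$M = - \frac{282141783}{330159295}$ ($M = \frac{26624}{\left(-74 - 104\right) 95} + \frac{28111}{39049} = \frac{26624}{\left(-178\right) 95} + 28111 \cdot \frac{1}{39049} = \frac{26624}{-16910} + \frac{28111}{39049} = 26624 \left(- \frac{1}{16910}\right) + \frac{28111}{39049} = - \frac{13312}{8455} + \frac{28111}{39049} = - \frac{282141783}{330159295} \approx -0.85456$)
$\frac{M}{K{\left(C{\left(-2 \right)} \right)}} = - \frac{282141783}{330159295 \cdot 2 \left(-10\right) \left(135 - 10\right)} = - \frac{282141783}{330159295 \cdot 2 \left(-10\right) 125} = - \frac{282141783}{330159295 \left(-2500\right)} = \left(- \frac{282141783}{330159295}\right) \left(- \frac{1}{2500}\right) = \frac{282141783}{825398237500}$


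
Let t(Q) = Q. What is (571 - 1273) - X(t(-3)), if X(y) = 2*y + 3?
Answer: -699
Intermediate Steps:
X(y) = 3 + 2*y
(571 - 1273) - X(t(-3)) = (571 - 1273) - (3 + 2*(-3)) = -702 - (3 - 6) = -702 - 1*(-3) = -702 + 3 = -699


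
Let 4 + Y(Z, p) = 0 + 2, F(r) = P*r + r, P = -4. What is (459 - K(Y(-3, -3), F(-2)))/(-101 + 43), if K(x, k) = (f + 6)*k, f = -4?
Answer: -447/58 ≈ -7.7069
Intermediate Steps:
F(r) = -3*r (F(r) = -4*r + r = -3*r)
Y(Z, p) = -2 (Y(Z, p) = -4 + (0 + 2) = -4 + 2 = -2)
K(x, k) = 2*k (K(x, k) = (-4 + 6)*k = 2*k)
(459 - K(Y(-3, -3), F(-2)))/(-101 + 43) = (459 - 2*(-3*(-2)))/(-101 + 43) = (459 - 2*6)/(-58) = -(459 - 1*12)/58 = -(459 - 12)/58 = -1/58*447 = -447/58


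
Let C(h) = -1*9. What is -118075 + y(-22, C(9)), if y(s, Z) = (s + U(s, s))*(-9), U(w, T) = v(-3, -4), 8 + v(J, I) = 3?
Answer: -117832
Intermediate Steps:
v(J, I) = -5 (v(J, I) = -8 + 3 = -5)
U(w, T) = -5
C(h) = -9
y(s, Z) = 45 - 9*s (y(s, Z) = (s - 5)*(-9) = (-5 + s)*(-9) = 45 - 9*s)
-118075 + y(-22, C(9)) = -118075 + (45 - 9*(-22)) = -118075 + (45 + 198) = -118075 + 243 = -117832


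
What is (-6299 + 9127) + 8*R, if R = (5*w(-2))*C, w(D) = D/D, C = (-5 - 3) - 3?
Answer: 2388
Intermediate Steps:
C = -11 (C = -8 - 3 = -11)
w(D) = 1
R = -55 (R = (5*1)*(-11) = 5*(-11) = -55)
(-6299 + 9127) + 8*R = (-6299 + 9127) + 8*(-55) = 2828 - 440 = 2388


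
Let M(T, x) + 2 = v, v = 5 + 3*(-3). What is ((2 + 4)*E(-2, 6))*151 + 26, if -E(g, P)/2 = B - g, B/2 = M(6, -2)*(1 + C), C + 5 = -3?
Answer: -155806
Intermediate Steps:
C = -8 (C = -5 - 3 = -8)
v = -4 (v = 5 - 9 = -4)
M(T, x) = -6 (M(T, x) = -2 - 4 = -6)
B = 84 (B = 2*(-6*(1 - 8)) = 2*(-6*(-7)) = 2*42 = 84)
E(g, P) = -168 + 2*g (E(g, P) = -2*(84 - g) = -168 + 2*g)
((2 + 4)*E(-2, 6))*151 + 26 = ((2 + 4)*(-168 + 2*(-2)))*151 + 26 = (6*(-168 - 4))*151 + 26 = (6*(-172))*151 + 26 = -1032*151 + 26 = -155832 + 26 = -155806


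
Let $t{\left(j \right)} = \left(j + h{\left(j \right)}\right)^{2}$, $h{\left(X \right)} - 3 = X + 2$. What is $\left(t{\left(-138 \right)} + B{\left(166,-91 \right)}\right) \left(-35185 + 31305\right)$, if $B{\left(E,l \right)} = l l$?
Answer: $-317081360$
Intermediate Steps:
$h{\left(X \right)} = 5 + X$ ($h{\left(X \right)} = 3 + \left(X + 2\right) = 3 + \left(2 + X\right) = 5 + X$)
$B{\left(E,l \right)} = l^{2}$
$t{\left(j \right)} = \left(5 + 2 j\right)^{2}$ ($t{\left(j \right)} = \left(j + \left(5 + j\right)\right)^{2} = \left(5 + 2 j\right)^{2}$)
$\left(t{\left(-138 \right)} + B{\left(166,-91 \right)}\right) \left(-35185 + 31305\right) = \left(\left(5 + 2 \left(-138\right)\right)^{2} + \left(-91\right)^{2}\right) \left(-35185 + 31305\right) = \left(\left(5 - 276\right)^{2} + 8281\right) \left(-3880\right) = \left(\left(-271\right)^{2} + 8281\right) \left(-3880\right) = \left(73441 + 8281\right) \left(-3880\right) = 81722 \left(-3880\right) = -317081360$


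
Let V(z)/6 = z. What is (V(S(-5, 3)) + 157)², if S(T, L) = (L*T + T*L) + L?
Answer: 25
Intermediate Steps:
S(T, L) = L + 2*L*T (S(T, L) = (L*T + L*T) + L = 2*L*T + L = L + 2*L*T)
V(z) = 6*z
(V(S(-5, 3)) + 157)² = (6*(3*(1 + 2*(-5))) + 157)² = (6*(3*(1 - 10)) + 157)² = (6*(3*(-9)) + 157)² = (6*(-27) + 157)² = (-162 + 157)² = (-5)² = 25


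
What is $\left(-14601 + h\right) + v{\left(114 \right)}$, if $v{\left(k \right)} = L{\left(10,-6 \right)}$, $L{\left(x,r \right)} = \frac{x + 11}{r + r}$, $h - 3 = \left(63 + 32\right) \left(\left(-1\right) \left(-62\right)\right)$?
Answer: $- \frac{34839}{4} \approx -8709.8$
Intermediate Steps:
$h = 5893$ ($h = 3 + \left(63 + 32\right) \left(\left(-1\right) \left(-62\right)\right) = 3 + 95 \cdot 62 = 3 + 5890 = 5893$)
$L{\left(x,r \right)} = \frac{11 + x}{2 r}$
$v{\left(k \right)} = - \frac{7}{4}$ ($v{\left(k \right)} = \frac{11 + 10}{2 \left(-6\right)} = \frac{1}{2} \left(- \frac{1}{6}\right) 21 = - \frac{7}{4}$)
$\left(-14601 + h\right) + v{\left(114 \right)} = \left(-14601 + 5893\right) - \frac{7}{4} = -8708 - \frac{7}{4} = - \frac{34839}{4}$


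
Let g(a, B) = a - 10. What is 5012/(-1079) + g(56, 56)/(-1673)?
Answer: -8434710/1805167 ≈ -4.6725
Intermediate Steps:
g(a, B) = -10 + a
5012/(-1079) + g(56, 56)/(-1673) = 5012/(-1079) + (-10 + 56)/(-1673) = 5012*(-1/1079) + 46*(-1/1673) = -5012/1079 - 46/1673 = -8434710/1805167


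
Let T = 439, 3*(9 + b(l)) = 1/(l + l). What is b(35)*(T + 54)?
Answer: -931277/210 ≈ -4434.7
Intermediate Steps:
b(l) = -9 + 1/(6*l) (b(l) = -9 + 1/(3*(l + l)) = -9 + 1/(3*((2*l))) = -9 + (1/(2*l))/3 = -9 + 1/(6*l))
b(35)*(T + 54) = (-9 + (⅙)/35)*(439 + 54) = (-9 + (⅙)*(1/35))*493 = (-9 + 1/210)*493 = -1889/210*493 = -931277/210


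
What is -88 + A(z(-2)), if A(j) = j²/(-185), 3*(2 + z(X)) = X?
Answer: -146584/1665 ≈ -88.038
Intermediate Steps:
z(X) = -2 + X/3
A(j) = -j²/185 (A(j) = j²*(-1/185) = -j²/185)
-88 + A(z(-2)) = -88 - (-2 + (⅓)*(-2))²/185 = -88 - (-2 - ⅔)²/185 = -88 - (-8/3)²/185 = -88 - 1/185*64/9 = -88 - 64/1665 = -146584/1665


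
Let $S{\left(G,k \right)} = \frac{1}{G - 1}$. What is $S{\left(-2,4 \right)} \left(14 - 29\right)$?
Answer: $5$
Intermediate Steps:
$S{\left(G,k \right)} = \frac{1}{-1 + G}$
$S{\left(-2,4 \right)} \left(14 - 29\right) = \frac{14 - 29}{-1 - 2} = \frac{1}{-3} \left(-15\right) = \left(- \frac{1}{3}\right) \left(-15\right) = 5$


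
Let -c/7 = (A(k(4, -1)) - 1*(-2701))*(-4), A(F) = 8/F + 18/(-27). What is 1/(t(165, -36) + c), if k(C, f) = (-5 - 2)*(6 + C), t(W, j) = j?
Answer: 15/1133552 ≈ 1.3233e-5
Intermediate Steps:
k(C, f) = -42 - 7*C (k(C, f) = -7*(6 + C) = -42 - 7*C)
A(F) = -⅔ + 8/F (A(F) = 8/F + 18*(-1/27) = 8/F - ⅔ = -⅔ + 8/F)
c = 1134092/15 (c = -7*((-⅔ + 8/(-42 - 7*4)) - 1*(-2701))*(-4) = -7*((-⅔ + 8/(-42 - 28)) + 2701)*(-4) = -7*((-⅔ + 8/(-70)) + 2701)*(-4) = -7*((-⅔ + 8*(-1/70)) + 2701)*(-4) = -7*((-⅔ - 4/35) + 2701)*(-4) = -7*(-82/105 + 2701)*(-4) = -283523*(-4)/15 = -7*(-1134092/105) = 1134092/15 ≈ 75606.)
1/(t(165, -36) + c) = 1/(-36 + 1134092/15) = 1/(1133552/15) = 15/1133552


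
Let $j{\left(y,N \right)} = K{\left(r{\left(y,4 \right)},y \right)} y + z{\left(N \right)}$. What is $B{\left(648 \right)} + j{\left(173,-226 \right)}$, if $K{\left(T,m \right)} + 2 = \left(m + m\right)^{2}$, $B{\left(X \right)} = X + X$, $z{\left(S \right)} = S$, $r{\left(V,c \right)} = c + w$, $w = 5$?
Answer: $20711592$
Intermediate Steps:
$r{\left(V,c \right)} = 5 + c$ ($r{\left(V,c \right)} = c + 5 = 5 + c$)
$B{\left(X \right)} = 2 X$
$K{\left(T,m \right)} = -2 + 4 m^{2}$ ($K{\left(T,m \right)} = -2 + \left(m + m\right)^{2} = -2 + \left(2 m\right)^{2} = -2 + 4 m^{2}$)
$j{\left(y,N \right)} = N + y \left(-2 + 4 y^{2}\right)$ ($j{\left(y,N \right)} = \left(-2 + 4 y^{2}\right) y + N = y \left(-2 + 4 y^{2}\right) + N = N + y \left(-2 + 4 y^{2}\right)$)
$B{\left(648 \right)} + j{\left(173,-226 \right)} = 2 \cdot 648 - \left(572 - 20710868\right) = 1296 - -20710296 = 1296 + 20710296 = 20711592$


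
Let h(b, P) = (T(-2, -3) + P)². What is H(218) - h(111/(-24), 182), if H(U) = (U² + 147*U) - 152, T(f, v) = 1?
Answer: 45929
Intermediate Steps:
H(U) = -152 + U² + 147*U
h(b, P) = (1 + P)²
H(218) - h(111/(-24), 182) = (-152 + 218² + 147*218) - (1 + 182)² = (-152 + 47524 + 32046) - 1*183² = 79418 - 1*33489 = 79418 - 33489 = 45929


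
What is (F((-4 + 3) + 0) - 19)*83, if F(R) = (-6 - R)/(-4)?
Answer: -5893/4 ≈ -1473.3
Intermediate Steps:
F(R) = 3/2 + R/4 (F(R) = (-6 - R)*(-¼) = 3/2 + R/4)
(F((-4 + 3) + 0) - 19)*83 = ((3/2 + ((-4 + 3) + 0)/4) - 19)*83 = ((3/2 + (-1 + 0)/4) - 19)*83 = ((3/2 + (¼)*(-1)) - 19)*83 = ((3/2 - ¼) - 19)*83 = (5/4 - 19)*83 = -71/4*83 = -5893/4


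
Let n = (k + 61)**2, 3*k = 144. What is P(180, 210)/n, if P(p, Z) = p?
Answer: 180/11881 ≈ 0.015150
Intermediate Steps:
k = 48 (k = (1/3)*144 = 48)
n = 11881 (n = (48 + 61)**2 = 109**2 = 11881)
P(180, 210)/n = 180/11881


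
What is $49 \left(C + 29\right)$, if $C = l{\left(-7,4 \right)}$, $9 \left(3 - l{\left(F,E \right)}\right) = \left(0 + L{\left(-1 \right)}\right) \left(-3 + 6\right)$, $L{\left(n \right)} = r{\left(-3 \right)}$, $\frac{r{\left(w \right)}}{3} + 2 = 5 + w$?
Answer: $1568$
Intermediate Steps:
$r{\left(w \right)} = 9 + 3 w$ ($r{\left(w \right)} = -6 + 3 \left(5 + w\right) = -6 + \left(15 + 3 w\right) = 9 + 3 w$)
$L{\left(n \right)} = 0$ ($L{\left(n \right)} = 9 + 3 \left(-3\right) = 9 - 9 = 0$)
$l{\left(F,E \right)} = 3$ ($l{\left(F,E \right)} = 3 - \frac{\left(0 + 0\right) \left(-3 + 6\right)}{9} = 3 - \frac{0 \cdot 3}{9} = 3 - 0 = 3 + 0 = 3$)
$C = 3$
$49 \left(C + 29\right) = 49 \left(3 + 29\right) = 49 \cdot 32 = 1568$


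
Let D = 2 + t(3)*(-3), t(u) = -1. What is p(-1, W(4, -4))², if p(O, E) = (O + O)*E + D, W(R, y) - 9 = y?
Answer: 25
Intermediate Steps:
W(R, y) = 9 + y
D = 5 (D = 2 - 1*(-3) = 2 + 3 = 5)
p(O, E) = 5 + 2*E*O (p(O, E) = (O + O)*E + 5 = (2*O)*E + 5 = 2*E*O + 5 = 5 + 2*E*O)
p(-1, W(4, -4))² = (5 + 2*(9 - 4)*(-1))² = (5 + 2*5*(-1))² = (5 - 10)² = (-5)² = 25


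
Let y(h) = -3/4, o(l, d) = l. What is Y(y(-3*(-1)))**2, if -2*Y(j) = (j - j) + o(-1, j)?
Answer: 1/4 ≈ 0.25000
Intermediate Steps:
y(h) = -3/4 (y(h) = -3*1/4 = -3/4)
Y(j) = 1/2 (Y(j) = -((j - j) - 1)/2 = -(0 - 1)/2 = -1/2*(-1) = 1/2)
Y(y(-3*(-1)))**2 = (1/2)**2 = 1/4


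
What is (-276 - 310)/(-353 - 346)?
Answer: 586/699 ≈ 0.83834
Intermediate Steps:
(-276 - 310)/(-353 - 346) = -586/(-699) = -586*(-1/699) = 586/699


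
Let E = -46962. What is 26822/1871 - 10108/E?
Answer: 639263416/43932951 ≈ 14.551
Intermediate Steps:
26822/1871 - 10108/E = 26822/1871 - 10108/(-46962) = 26822*(1/1871) - 10108*(-1/46962) = 26822/1871 + 5054/23481 = 639263416/43932951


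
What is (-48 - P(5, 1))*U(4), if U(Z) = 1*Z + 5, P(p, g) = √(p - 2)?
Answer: -432 - 9*√3 ≈ -447.59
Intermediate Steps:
P(p, g) = √(-2 + p)
U(Z) = 5 + Z (U(Z) = Z + 5 = 5 + Z)
(-48 - P(5, 1))*U(4) = (-48 - √(-2 + 5))*(5 + 4) = (-48 - √3)*9 = -432 - 9*√3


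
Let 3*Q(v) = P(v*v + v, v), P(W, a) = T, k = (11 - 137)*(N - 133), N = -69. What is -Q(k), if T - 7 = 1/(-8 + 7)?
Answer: -2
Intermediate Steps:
k = 25452 (k = (11 - 137)*(-69 - 133) = -126*(-202) = 25452)
T = 6 (T = 7 + 1/(-8 + 7) = 7 + 1/(-1) = 7 - 1 = 6)
P(W, a) = 6
Q(v) = 2 (Q(v) = (1/3)*6 = 2)
-Q(k) = -1*2 = -2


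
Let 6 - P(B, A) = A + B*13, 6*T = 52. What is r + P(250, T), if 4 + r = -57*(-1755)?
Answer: 290335/3 ≈ 96778.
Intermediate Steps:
T = 26/3 (T = (⅙)*52 = 26/3 ≈ 8.6667)
P(B, A) = 6 - A - 13*B (P(B, A) = 6 - (A + B*13) = 6 - (A + 13*B) = 6 + (-A - 13*B) = 6 - A - 13*B)
r = 100031 (r = -4 - 57*(-1755) = -4 + 100035 = 100031)
r + P(250, T) = 100031 + (6 - 1*26/3 - 13*250) = 100031 + (6 - 26/3 - 3250) = 100031 - 9758/3 = 290335/3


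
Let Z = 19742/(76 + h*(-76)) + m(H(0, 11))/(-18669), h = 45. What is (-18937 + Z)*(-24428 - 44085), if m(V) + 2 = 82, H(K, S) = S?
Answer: 40511373073703275/31214568 ≈ 1.2978e+9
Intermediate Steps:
m(V) = 80 (m(V) = -2 + 82 = 80)
Z = -184415459/31214568 (Z = 19742/(76 + 45*(-76)) + 80/(-18669) = 19742/(76 - 3420) + 80*(-1/18669) = 19742/(-3344) - 80/18669 = 19742*(-1/3344) - 80/18669 = -9871/1672 - 80/18669 = -184415459/31214568 ≈ -5.9080)
(-18937 + Z)*(-24428 - 44085) = (-18937 - 184415459/31214568)*(-24428 - 44085) = -591294689675/31214568*(-68513) = 40511373073703275/31214568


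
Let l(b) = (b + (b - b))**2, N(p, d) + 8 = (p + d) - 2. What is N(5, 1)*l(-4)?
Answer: -64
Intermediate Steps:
N(p, d) = -10 + d + p (N(p, d) = -8 + ((p + d) - 2) = -8 + ((d + p) - 2) = -8 + (-2 + d + p) = -10 + d + p)
l(b) = b**2 (l(b) = (b + 0)**2 = b**2)
N(5, 1)*l(-4) = (-10 + 1 + 5)*(-4)**2 = -4*16 = -64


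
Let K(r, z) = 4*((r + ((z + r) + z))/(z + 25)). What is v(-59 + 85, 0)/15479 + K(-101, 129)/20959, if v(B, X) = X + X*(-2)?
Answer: 16/230549 ≈ 6.9400e-5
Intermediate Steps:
v(B, X) = -X (v(B, X) = X - 2*X = -X)
K(r, z) = 4*(2*r + 2*z)/(25 + z) (K(r, z) = 4*((r + ((r + z) + z))/(25 + z)) = 4*((r + (r + 2*z))/(25 + z)) = 4*((2*r + 2*z)/(25 + z)) = 4*(2*r + 2*z)/(25 + z))
v(-59 + 85, 0)/15479 + K(-101, 129)/20959 = -1*0/15479 + (8*(-101 + 129)/(25 + 129))/20959 = 0*(1/15479) + (8*28/154)*(1/20959) = 0 + (8*(1/154)*28)*(1/20959) = 0 + (16/11)*(1/20959) = 0 + 16/230549 = 16/230549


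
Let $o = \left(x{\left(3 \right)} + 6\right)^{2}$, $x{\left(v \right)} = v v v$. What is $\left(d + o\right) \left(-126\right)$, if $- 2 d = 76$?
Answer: $-132426$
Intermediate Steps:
$d = -38$ ($d = \left(- \frac{1}{2}\right) 76 = -38$)
$x{\left(v \right)} = v^{3}$ ($x{\left(v \right)} = v^{2} v = v^{3}$)
$o = 1089$ ($o = \left(3^{3} + 6\right)^{2} = \left(27 + 6\right)^{2} = 33^{2} = 1089$)
$\left(d + o\right) \left(-126\right) = \left(-38 + 1089\right) \left(-126\right) = 1051 \left(-126\right) = -132426$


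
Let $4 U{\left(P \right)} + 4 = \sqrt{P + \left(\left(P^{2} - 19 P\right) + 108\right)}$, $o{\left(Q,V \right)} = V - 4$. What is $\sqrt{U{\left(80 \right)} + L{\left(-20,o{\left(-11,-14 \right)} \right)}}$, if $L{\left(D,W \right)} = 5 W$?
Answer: $\frac{\sqrt{-364 + 2 \sqrt{1267}}}{2} \approx 8.5558 i$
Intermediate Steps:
$o{\left(Q,V \right)} = -4 + V$
$U{\left(P \right)} = -1 + \frac{\sqrt{108 + P^{2} - 18 P}}{4}$ ($U{\left(P \right)} = -1 + \frac{\sqrt{P + \left(\left(P^{2} - 19 P\right) + 108\right)}}{4} = -1 + \frac{\sqrt{P + \left(108 + P^{2} - 19 P\right)}}{4} = -1 + \frac{\sqrt{108 + P^{2} - 18 P}}{4}$)
$\sqrt{U{\left(80 \right)} + L{\left(-20,o{\left(-11,-14 \right)} \right)}} = \sqrt{\left(-1 + \frac{\sqrt{108 + 80^{2} - 1440}}{4}\right) + 5 \left(-4 - 14\right)} = \sqrt{\left(-1 + \frac{\sqrt{108 + 6400 - 1440}}{4}\right) + 5 \left(-18\right)} = \sqrt{\left(-1 + \frac{\sqrt{5068}}{4}\right) - 90} = \sqrt{\left(-1 + \frac{2 \sqrt{1267}}{4}\right) - 90} = \sqrt{\left(-1 + \frac{\sqrt{1267}}{2}\right) - 90} = \sqrt{-91 + \frac{\sqrt{1267}}{2}}$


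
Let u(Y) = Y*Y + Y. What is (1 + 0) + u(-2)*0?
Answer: 1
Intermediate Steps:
u(Y) = Y + Y² (u(Y) = Y² + Y = Y + Y²)
(1 + 0) + u(-2)*0 = (1 + 0) - 2*(1 - 2)*0 = 1 - 2*(-1)*0 = 1 + 2*0 = 1 + 0 = 1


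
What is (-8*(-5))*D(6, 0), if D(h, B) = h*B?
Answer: 0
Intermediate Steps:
D(h, B) = B*h
(-8*(-5))*D(6, 0) = (-8*(-5))*(0*6) = 40*0 = 0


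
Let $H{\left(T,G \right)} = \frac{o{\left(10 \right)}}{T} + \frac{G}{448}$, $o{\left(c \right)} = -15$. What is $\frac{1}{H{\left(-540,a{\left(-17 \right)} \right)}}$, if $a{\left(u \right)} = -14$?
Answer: $-288$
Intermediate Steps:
$H{\left(T,G \right)} = - \frac{15}{T} + \frac{G}{448}$
$\frac{1}{H{\left(-540,a{\left(-17 \right)} \right)}} = \frac{1}{- \frac{15}{-540} + \frac{1}{448} \left(-14\right)} = \frac{1}{\left(-15\right) \left(- \frac{1}{540}\right) - \frac{1}{32}} = \frac{1}{\frac{1}{36} - \frac{1}{32}} = \frac{1}{- \frac{1}{288}} = -288$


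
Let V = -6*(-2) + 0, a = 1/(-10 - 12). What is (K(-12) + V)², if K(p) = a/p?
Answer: 10042561/69696 ≈ 144.09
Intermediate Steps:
a = -1/22 (a = 1/(-22) = -1/22 ≈ -0.045455)
V = 12 (V = 12 + 0 = 12)
K(p) = -1/(22*p)
(K(-12) + V)² = (-1/22/(-12) + 12)² = (-1/22*(-1/12) + 12)² = (1/264 + 12)² = (3169/264)² = 10042561/69696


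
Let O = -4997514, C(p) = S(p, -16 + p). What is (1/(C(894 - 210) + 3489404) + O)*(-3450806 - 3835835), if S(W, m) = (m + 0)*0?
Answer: 127066962138662330855/3489404 ≈ 3.6415e+13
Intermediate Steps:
S(W, m) = 0 (S(W, m) = m*0 = 0)
C(p) = 0
(1/(C(894 - 210) + 3489404) + O)*(-3450806 - 3835835) = (1/(0 + 3489404) - 4997514)*(-3450806 - 3835835) = (1/3489404 - 4997514)*(-7286641) = -17438345341655/3489404*(-7286641) = 127066962138662330855/3489404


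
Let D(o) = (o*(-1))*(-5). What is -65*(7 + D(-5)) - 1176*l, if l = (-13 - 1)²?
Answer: -229326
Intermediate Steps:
D(o) = 5*o (D(o) = -o*(-5) = 5*o)
l = 196 (l = (-14)² = 196)
-65*(7 + D(-5)) - 1176*l = -65*(7 + 5*(-5)) - 1176*196 = -65*(7 - 25) - 230496 = -65*(-18) - 230496 = 1170 - 230496 = -229326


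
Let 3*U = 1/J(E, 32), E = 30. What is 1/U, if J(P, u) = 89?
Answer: 267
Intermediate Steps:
U = 1/267 (U = (⅓)/89 = (⅓)*(1/89) = 1/267 ≈ 0.0037453)
1/U = 1/(1/267) = 267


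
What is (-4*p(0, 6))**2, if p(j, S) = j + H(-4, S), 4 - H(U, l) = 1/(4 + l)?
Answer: 6084/25 ≈ 243.36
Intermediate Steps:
H(U, l) = 4 - 1/(4 + l)
p(j, S) = j + (15 + 4*S)/(4 + S)
(-4*p(0, 6))**2 = (-4*(15 + 4*6 + 0*(4 + 6))/(4 + 6))**2 = (-4*(15 + 24 + 0*10)/10)**2 = (-2*(15 + 24 + 0)/5)**2 = (-2*39/5)**2 = (-4*39/10)**2 = (-78/5)**2 = 6084/25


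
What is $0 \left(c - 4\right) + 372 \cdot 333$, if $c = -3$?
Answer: $123876$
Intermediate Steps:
$0 \left(c - 4\right) + 372 \cdot 333 = 0 \left(-3 - 4\right) + 372 \cdot 333 = 0 \left(-7\right) + 123876 = 0 + 123876 = 123876$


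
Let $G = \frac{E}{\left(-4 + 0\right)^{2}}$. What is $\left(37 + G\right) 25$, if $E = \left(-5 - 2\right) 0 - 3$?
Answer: $\frac{14725}{16} \approx 920.31$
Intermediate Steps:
$E = -3$ ($E = \left(-5 - 2\right) 0 - 3 = \left(-7\right) 0 - 3 = 0 - 3 = -3$)
$G = - \frac{3}{16}$ ($G = - \frac{3}{\left(-4 + 0\right)^{2}} = - \frac{3}{\left(-4\right)^{2}} = - \frac{3}{16} \approx -0.1875$)
$\left(37 + G\right) 25 = \left(37 - \frac{3}{16}\right) 25 = \frac{589}{16} \cdot 25 = \frac{14725}{16}$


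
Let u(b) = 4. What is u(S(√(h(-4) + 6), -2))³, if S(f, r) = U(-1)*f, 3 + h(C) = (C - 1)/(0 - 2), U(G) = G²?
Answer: 64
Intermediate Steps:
h(C) = -5/2 - C/2 (h(C) = -3 + (C - 1)/(0 - 2) = -3 + (-1 + C)/(-2) = -3 + (-1 + C)*(-½) = -3 + (½ - C/2) = -5/2 - C/2)
S(f, r) = f (S(f, r) = (-1)²*f = 1*f = f)
u(S(√(h(-4) + 6), -2))³ = 4³ = 64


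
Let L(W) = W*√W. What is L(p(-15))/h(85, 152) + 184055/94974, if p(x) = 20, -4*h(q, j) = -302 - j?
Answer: 184055/94974 + 80*√5/227 ≈ 2.7260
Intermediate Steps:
h(q, j) = 151/2 + j/4 (h(q, j) = -(-302 - j)/4 = 151/2 + j/4)
L(W) = W^(3/2)
L(p(-15))/h(85, 152) + 184055/94974 = 20^(3/2)/(151/2 + (¼)*152) + 184055/94974 = (40*√5)/(151/2 + 38) + 184055*(1/94974) = (40*√5)/(227/2) + 184055/94974 = (40*√5)*(2/227) + 184055/94974 = 80*√5/227 + 184055/94974 = 184055/94974 + 80*√5/227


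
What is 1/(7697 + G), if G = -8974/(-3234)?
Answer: 231/1778648 ≈ 0.00012987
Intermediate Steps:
G = 641/231 (G = -8974*(-1/3234) = 641/231 ≈ 2.7749)
1/(7697 + G) = 1/(7697 + 641/231) = 1/(1778648/231) = 231/1778648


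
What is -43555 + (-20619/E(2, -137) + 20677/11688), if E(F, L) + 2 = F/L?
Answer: -8956795627/268824 ≈ -33318.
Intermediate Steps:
E(F, L) = -2 + F/L
-43555 + (-20619/E(2, -137) + 20677/11688) = -43555 + (-20619/(-2 + 2/(-137)) + 20677/11688) = -43555 + (-20619/(-2 + 2*(-1/137)) + 20677*(1/11688)) = -43555 + (-20619/(-2 - 2/137) + 20677/11688) = -43555 + (-20619/(-276/137) + 20677/11688) = -43555 + (-20619*(-137/276) + 20677/11688) = -43555 + (941601/92 + 20677/11688) = -43555 + 2751833693/268824 = -8956795627/268824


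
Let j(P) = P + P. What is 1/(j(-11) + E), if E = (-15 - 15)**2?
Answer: 1/878 ≈ 0.0011390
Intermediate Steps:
j(P) = 2*P
E = 900 (E = (-30)**2 = 900)
1/(j(-11) + E) = 1/(2*(-11) + 900) = 1/(-22 + 900) = 1/878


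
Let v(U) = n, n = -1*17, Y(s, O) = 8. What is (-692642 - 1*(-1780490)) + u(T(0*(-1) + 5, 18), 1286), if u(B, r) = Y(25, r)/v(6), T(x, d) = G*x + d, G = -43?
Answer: 18493408/17 ≈ 1.0878e+6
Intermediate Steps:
n = -17
T(x, d) = d - 43*x (T(x, d) = -43*x + d = d - 43*x)
v(U) = -17
u(B, r) = -8/17 (u(B, r) = 8/(-17) = 8*(-1/17) = -8/17)
(-692642 - 1*(-1780490)) + u(T(0*(-1) + 5, 18), 1286) = (-692642 - 1*(-1780490)) - 8/17 = (-692642 + 1780490) - 8/17 = 1087848 - 8/17 = 18493408/17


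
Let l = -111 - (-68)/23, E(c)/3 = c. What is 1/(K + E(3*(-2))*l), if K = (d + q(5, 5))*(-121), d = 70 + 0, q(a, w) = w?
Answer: -23/163995 ≈ -0.00014025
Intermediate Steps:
E(c) = 3*c
d = 70
K = -9075 (K = (70 + 5)*(-121) = 75*(-121) = -9075)
l = -2485/23 (l = -111 - (-68)/23 = -111 - 1*(-68/23) = -111 + 68/23 = -2485/23 ≈ -108.04)
1/(K + E(3*(-2))*l) = 1/(-9075 + (3*(3*(-2)))*(-2485/23)) = 1/(-9075 + (3*(-6))*(-2485/23)) = 1/(-9075 - 18*(-2485/23)) = 1/(-9075 + 44730/23) = 1/(-163995/23) = -23/163995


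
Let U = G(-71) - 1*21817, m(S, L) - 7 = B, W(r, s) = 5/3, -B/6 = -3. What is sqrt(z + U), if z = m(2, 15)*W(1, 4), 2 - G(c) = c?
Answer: I*sqrt(195321)/3 ≈ 147.32*I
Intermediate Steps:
G(c) = 2 - c
B = 18 (B = -6*(-3) = 18)
W(r, s) = 5/3 (W(r, s) = 5*(1/3) = 5/3)
m(S, L) = 25 (m(S, L) = 7 + 18 = 25)
z = 125/3 (z = 25*(5/3) = 125/3 ≈ 41.667)
U = -21744 (U = (2 - 1*(-71)) - 1*21817 = (2 + 71) - 21817 = 73 - 21817 = -21744)
sqrt(z + U) = sqrt(125/3 - 21744) = sqrt(-65107/3) = I*sqrt(195321)/3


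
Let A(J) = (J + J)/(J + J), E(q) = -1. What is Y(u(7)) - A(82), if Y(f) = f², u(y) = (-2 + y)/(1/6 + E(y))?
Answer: 35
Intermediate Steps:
A(J) = 1 (A(J) = (2*J)/((2*J)) = (2*J)*(1/(2*J)) = 1)
u(y) = 12/5 - 6*y/5 (u(y) = (-2 + y)/(1/6 - 1) = (-2 + y)/(⅙ - 1) = (-2 + y)/(-⅚) = (-2 + y)*(-6/5) = 12/5 - 6*y/5)
Y(u(7)) - A(82) = (12/5 - 6/5*7)² - 1*1 = (12/5 - 42/5)² - 1 = (-6)² - 1 = 36 - 1 = 35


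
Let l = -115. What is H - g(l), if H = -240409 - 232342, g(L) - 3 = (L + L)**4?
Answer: -2798882754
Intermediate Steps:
g(L) = 3 + 16*L**4 (g(L) = 3 + (L + L)**4 = 3 + (2*L)**4 = 3 + 16*L**4)
H = -472751
H - g(l) = -472751 - (3 + 16*(-115)**4) = -472751 - (3 + 16*174900625) = -472751 - (3 + 2798410000) = -472751 - 1*2798410003 = -472751 - 2798410003 = -2798882754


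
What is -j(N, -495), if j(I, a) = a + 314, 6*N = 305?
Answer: 181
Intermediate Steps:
N = 305/6 (N = (1/6)*305 = 305/6 ≈ 50.833)
j(I, a) = 314 + a
-j(N, -495) = -(314 - 495) = -1*(-181) = 181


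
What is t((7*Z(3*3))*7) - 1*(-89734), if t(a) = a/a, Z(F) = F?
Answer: 89735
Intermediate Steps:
t(a) = 1
t((7*Z(3*3))*7) - 1*(-89734) = 1 - 1*(-89734) = 1 + 89734 = 89735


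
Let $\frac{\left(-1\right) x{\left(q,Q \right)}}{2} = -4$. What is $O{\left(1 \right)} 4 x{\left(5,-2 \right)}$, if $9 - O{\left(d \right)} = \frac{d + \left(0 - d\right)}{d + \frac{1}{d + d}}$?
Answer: $288$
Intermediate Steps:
$x{\left(q,Q \right)} = 8$ ($x{\left(q,Q \right)} = \left(-2\right) \left(-4\right) = 8$)
$O{\left(d \right)} = 9$ ($O{\left(d \right)} = 9 - \frac{d + \left(0 - d\right)}{d + \frac{1}{d + d}} = 9 - \frac{d - d}{d + \frac{1}{2 d}} = 9 - \frac{0}{d + \frac{1}{2 d}} = 9 - 0 = 9 + 0 = 9$)
$O{\left(1 \right)} 4 x{\left(5,-2 \right)} = 9 \cdot 4 \cdot 8 = 36 \cdot 8 = 288$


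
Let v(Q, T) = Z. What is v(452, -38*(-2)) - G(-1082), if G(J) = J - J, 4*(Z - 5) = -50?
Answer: -15/2 ≈ -7.5000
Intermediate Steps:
Z = -15/2 (Z = 5 + (¼)*(-50) = 5 - 25/2 = -15/2 ≈ -7.5000)
v(Q, T) = -15/2
G(J) = 0
v(452, -38*(-2)) - G(-1082) = -15/2 - 1*0 = -15/2 + 0 = -15/2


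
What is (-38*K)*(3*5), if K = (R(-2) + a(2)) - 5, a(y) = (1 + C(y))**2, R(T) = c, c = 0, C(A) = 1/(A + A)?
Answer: 15675/8 ≈ 1959.4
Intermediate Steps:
C(A) = 1/(2*A)
R(T) = 0
a(y) = (1 + 1/(2*y))**2
K = -55/16 (K = (0 + (1/4)*(1 + 2*2)**2/2**2) - 5 = (0 + (1/4)*(1/4)*(1 + 4)**2) - 5 = (0 + (1/4)*(1/4)*5**2) - 5 = (0 + (1/4)*(1/4)*25) - 5 = (0 + 25/16) - 5 = 25/16 - 5 = -55/16 ≈ -3.4375)
(-38*K)*(3*5) = (-38*(-55/16))*(3*5) = (1045/8)*15 = 15675/8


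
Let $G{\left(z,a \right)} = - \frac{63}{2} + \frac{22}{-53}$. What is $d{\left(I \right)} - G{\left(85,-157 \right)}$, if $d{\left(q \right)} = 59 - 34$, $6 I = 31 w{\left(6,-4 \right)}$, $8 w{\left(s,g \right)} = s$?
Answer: $\frac{6033}{106} \approx 56.915$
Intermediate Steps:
$w{\left(s,g \right)} = \frac{s}{8}$
$G{\left(z,a \right)} = - \frac{3383}{106}$ ($G{\left(z,a \right)} = \left(-63\right) \frac{1}{2} + 22 \left(- \frac{1}{53}\right) = - \frac{63}{2} - \frac{22}{53} = - \frac{3383}{106}$)
$I = \frac{31}{8}$ ($I = \frac{31 \cdot \frac{1}{8} \cdot 6}{6} = \frac{31 \cdot \frac{3}{4}}{6} = \frac{1}{6} \cdot \frac{93}{4} = \frac{31}{8} \approx 3.875$)
$d{\left(q \right)} = 25$
$d{\left(I \right)} - G{\left(85,-157 \right)} = 25 - - \frac{3383}{106} = 25 + \frac{3383}{106} = \frac{6033}{106}$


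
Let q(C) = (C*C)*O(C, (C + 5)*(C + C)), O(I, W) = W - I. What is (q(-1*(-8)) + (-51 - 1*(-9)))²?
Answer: 162766564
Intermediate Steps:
q(C) = C²*(-C + 2*C*(5 + C)) (q(C) = (C*C)*((C + 5)*(C + C) - C) = C²*((5 + C)*(2*C) - C) = C²*(2*C*(5 + C) - C) = C²*(-C + 2*C*(5 + C)))
(q(-1*(-8)) + (-51 - 1*(-9)))² = ((-1*(-8))³*(9 + 2*(-1*(-8))) + (-51 - 1*(-9)))² = (8³*(9 + 2*8) + (-51 + 9))² = (512*(9 + 16) - 42)² = (512*25 - 42)² = (12800 - 42)² = 12758² = 162766564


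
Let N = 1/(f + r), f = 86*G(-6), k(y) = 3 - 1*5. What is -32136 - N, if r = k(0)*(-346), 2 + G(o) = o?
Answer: -128545/4 ≈ -32136.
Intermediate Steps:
G(o) = -2 + o
k(y) = -2 (k(y) = 3 - 5 = -2)
f = -688 (f = 86*(-2 - 6) = 86*(-8) = -688)
r = 692 (r = -2*(-346) = 692)
N = 1/4 (N = 1/(-688 + 692) = 1/4 ≈ 0.25000)
-32136 - N = -32136 - 1*1/4 = -32136 - 1/4 = -128545/4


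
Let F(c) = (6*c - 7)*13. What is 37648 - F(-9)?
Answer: 38441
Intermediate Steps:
F(c) = -91 + 78*c (F(c) = (-7 + 6*c)*13 = -91 + 78*c)
37648 - F(-9) = 37648 - (-91 + 78*(-9)) = 37648 - (-91 - 702) = 37648 - 1*(-793) = 37648 + 793 = 38441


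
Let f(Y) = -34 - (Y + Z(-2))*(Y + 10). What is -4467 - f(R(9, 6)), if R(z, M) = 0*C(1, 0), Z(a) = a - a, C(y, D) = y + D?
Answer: -4433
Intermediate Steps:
C(y, D) = D + y
Z(a) = 0
R(z, M) = 0 (R(z, M) = 0*(0 + 1) = 0*1 = 0)
f(Y) = -34 - Y*(10 + Y) (f(Y) = -34 - (Y + 0)*(Y + 10) = -34 - Y*(10 + Y))
-4467 - f(R(9, 6)) = -4467 - (-34 - 1*0² - 10*0) = -4467 - (-34 - 1*0 + 0) = -4467 - (-34 + 0 + 0) = -4467 - 1*(-34) = -4467 + 34 = -4433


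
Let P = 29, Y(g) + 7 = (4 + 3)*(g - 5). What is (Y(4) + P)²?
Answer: 225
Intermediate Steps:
Y(g) = -42 + 7*g (Y(g) = -7 + (4 + 3)*(g - 5) = -7 + 7*(-5 + g) = -7 + (-35 + 7*g) = -42 + 7*g)
(Y(4) + P)² = ((-42 + 7*4) + 29)² = ((-42 + 28) + 29)² = (-14 + 29)² = 15² = 225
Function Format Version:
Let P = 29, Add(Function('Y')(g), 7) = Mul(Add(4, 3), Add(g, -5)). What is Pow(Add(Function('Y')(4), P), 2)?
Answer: 225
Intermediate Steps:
Function('Y')(g) = Add(-42, Mul(7, g)) (Function('Y')(g) = Add(-7, Mul(Add(4, 3), Add(g, -5))) = Add(-7, Mul(7, Add(-5, g))) = Add(-7, Add(-35, Mul(7, g))) = Add(-42, Mul(7, g)))
Pow(Add(Function('Y')(4), P), 2) = Pow(Add(Add(-42, Mul(7, 4)), 29), 2) = Pow(Add(Add(-42, 28), 29), 2) = Pow(Add(-14, 29), 2) = Pow(15, 2) = 225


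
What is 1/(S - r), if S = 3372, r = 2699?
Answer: 1/673 ≈ 0.0014859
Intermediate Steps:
1/(S - r) = 1/(3372 - 1*2699) = 1/(3372 - 2699) = 1/673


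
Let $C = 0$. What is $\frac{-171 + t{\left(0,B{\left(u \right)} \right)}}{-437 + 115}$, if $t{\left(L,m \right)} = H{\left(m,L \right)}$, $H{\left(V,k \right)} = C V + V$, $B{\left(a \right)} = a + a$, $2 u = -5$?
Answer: $\frac{88}{161} \approx 0.54658$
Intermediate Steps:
$u = - \frac{5}{2}$ ($u = \frac{1}{2} \left(-5\right) = - \frac{5}{2} \approx -2.5$)
$B{\left(a \right)} = 2 a$
$H{\left(V,k \right)} = V$ ($H{\left(V,k \right)} = 0 V + V = 0 + V = V$)
$t{\left(L,m \right)} = m$
$\frac{-171 + t{\left(0,B{\left(u \right)} \right)}}{-437 + 115} = \frac{-171 + 2 \left(- \frac{5}{2}\right)}{-437 + 115} = \frac{-171 - 5}{-322} = \left(-176\right) \left(- \frac{1}{322}\right) = \frac{88}{161}$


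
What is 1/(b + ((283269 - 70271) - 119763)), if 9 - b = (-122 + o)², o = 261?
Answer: 1/73923 ≈ 1.3528e-5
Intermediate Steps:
b = -19312 (b = 9 - (-122 + 261)² = 9 - 1*139² = 9 - 1*19321 = 9 - 19321 = -19312)
1/(b + ((283269 - 70271) - 119763)) = 1/(-19312 + ((283269 - 70271) - 119763)) = 1/(-19312 + (212998 - 119763)) = 1/(-19312 + 93235) = 1/73923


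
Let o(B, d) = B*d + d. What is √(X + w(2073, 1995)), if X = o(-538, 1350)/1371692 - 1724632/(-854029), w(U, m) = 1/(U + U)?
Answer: 2*√137402789288486979774108909471/607111605167991 ≈ 1.2211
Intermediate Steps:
o(B, d) = d + B*d
w(U, m) = 1/(2*U)
X = 873267796897/585732373534 (X = (1350*(1 - 538))/1371692 - 1724632/(-854029) = (1350*(-537))*(1/1371692) - 1724632*(-1/854029) = -724950*1/1371692 + 1724632/854029 = -362475/685846 + 1724632/854029 = 873267796897/585732373534 ≈ 1.4909)
√(X + w(2073, 1995)) = √(873267796897/585732373534 + (½)/2073) = √(873267796897/585732373534 + (½)*(1/2073)) = √(873267796897/585732373534 + 1/4146) = √(905288504577124/607111605167991) = 2*√137402789288486979774108909471/607111605167991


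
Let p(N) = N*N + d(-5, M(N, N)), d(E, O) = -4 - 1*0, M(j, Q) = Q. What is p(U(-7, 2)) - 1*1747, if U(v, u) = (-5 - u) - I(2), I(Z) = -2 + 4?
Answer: -1670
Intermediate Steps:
I(Z) = 2
d(E, O) = -4 (d(E, O) = -4 + 0 = -4)
U(v, u) = -7 - u (U(v, u) = (-5 - u) - 1*2 = (-5 - u) - 2 = -7 - u)
p(N) = -4 + N**2 (p(N) = N*N - 4 = N**2 - 4 = -4 + N**2)
p(U(-7, 2)) - 1*1747 = (-4 + (-7 - 1*2)**2) - 1*1747 = (-4 + (-7 - 2)**2) - 1747 = (-4 + (-9)**2) - 1747 = (-4 + 81) - 1747 = 77 - 1747 = -1670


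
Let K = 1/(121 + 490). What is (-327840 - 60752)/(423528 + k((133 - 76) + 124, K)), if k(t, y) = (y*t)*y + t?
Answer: -72534777016/79089733885 ≈ -0.91712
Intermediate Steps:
K = 1/611 ≈ 0.0016367
k(t, y) = t + t*y**2 (k(t, y) = (t*y)*y + t = t*y**2 + t = t + t*y**2)
(-327840 - 60752)/(423528 + k((133 - 76) + 124, K)) = (-327840 - 60752)/(423528 + ((133 - 76) + 124)*(1 + (1/611)**2)) = -388592/(423528 + (57 + 124)*(1 + 1/373321)) = -388592/(423528 + 181*(373322/373321)) = -388592/(423528 + 67571282/373321) = -388592/158179467770/373321 = -388592*373321/158179467770 = -72534777016/79089733885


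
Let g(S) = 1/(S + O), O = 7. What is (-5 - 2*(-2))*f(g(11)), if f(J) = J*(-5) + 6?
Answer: -103/18 ≈ -5.7222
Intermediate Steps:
g(S) = 1/(7 + S) (g(S) = 1/(S + 7) = 1/(7 + S))
f(J) = 6 - 5*J (f(J) = -5*J + 6 = 6 - 5*J)
(-5 - 2*(-2))*f(g(11)) = (-5 - 2*(-2))*(6 - 5/(7 + 11)) = (-5 + 4)*(6 - 5/18) = -(6 - 5*1/18) = -(6 - 5/18) = -1*103/18 = -103/18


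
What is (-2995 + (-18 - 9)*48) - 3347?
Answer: -7638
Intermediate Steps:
(-2995 + (-18 - 9)*48) - 3347 = (-2995 - 27*48) - 3347 = (-2995 - 1296) - 3347 = -4291 - 3347 = -7638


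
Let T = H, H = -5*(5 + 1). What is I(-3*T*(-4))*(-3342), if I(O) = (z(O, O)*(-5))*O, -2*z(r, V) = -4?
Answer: -12031200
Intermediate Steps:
H = -30 (H = -5*6 = -30)
z(r, V) = 2 (z(r, V) = -½*(-4) = 2)
T = -30
I(O) = -10*O (I(O) = (2*(-5))*O = -10*O)
I(-3*T*(-4))*(-3342) = -10*(-3*(-30))*(-4)*(-3342) = -900*(-4)*(-3342) = -10*(-360)*(-3342) = 3600*(-3342) = -12031200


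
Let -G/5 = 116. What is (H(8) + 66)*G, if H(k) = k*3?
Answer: -52200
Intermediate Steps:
G = -580 (G = -5*116 = -580)
H(k) = 3*k
(H(8) + 66)*G = (3*8 + 66)*(-580) = (24 + 66)*(-580) = 90*(-580) = -52200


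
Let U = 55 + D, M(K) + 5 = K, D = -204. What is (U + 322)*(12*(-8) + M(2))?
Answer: -17127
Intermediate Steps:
M(K) = -5 + K
U = -149 (U = 55 - 204 = -149)
(U + 322)*(12*(-8) + M(2)) = (-149 + 322)*(12*(-8) + (-5 + 2)) = 173*(-96 - 3) = 173*(-99) = -17127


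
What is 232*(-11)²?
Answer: 28072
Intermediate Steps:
232*(-11)² = 232*121 = 28072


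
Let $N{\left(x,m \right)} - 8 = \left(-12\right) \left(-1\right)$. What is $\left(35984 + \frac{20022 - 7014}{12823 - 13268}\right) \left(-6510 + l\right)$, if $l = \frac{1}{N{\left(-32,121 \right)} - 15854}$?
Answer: $- \frac{117804018703168}{503295} \approx -2.3407 \cdot 10^{8}$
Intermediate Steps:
$N{\left(x,m \right)} = 20$ ($N{\left(x,m \right)} = 8 - -12 = 8 + 12 = 20$)
$l = - \frac{1}{15834}$ ($l = \frac{1}{20 - 15854} = \frac{1}{-15834} = - \frac{1}{15834} \approx -6.3155 \cdot 10^{-5}$)
$\left(35984 + \frac{20022 - 7014}{12823 - 13268}\right) \left(-6510 + l\right) = \left(35984 + \frac{20022 - 7014}{12823 - 13268}\right) \left(-6510 - \frac{1}{15834}\right) = \left(35984 + \frac{20022 + \left(-12267 + 5253\right)}{-445}\right) \left(- \frac{103079341}{15834}\right) = \left(35984 + \left(20022 - 7014\right) \left(- \frac{1}{445}\right)\right) \left(- \frac{103079341}{15834}\right) = \left(35984 + 13008 \left(- \frac{1}{445}\right)\right) \left(- \frac{103079341}{15834}\right) = \left(35984 - \frac{13008}{445}\right) \left(- \frac{103079341}{15834}\right) = \frac{15999872}{445} \left(- \frac{103079341}{15834}\right) = - \frac{117804018703168}{503295}$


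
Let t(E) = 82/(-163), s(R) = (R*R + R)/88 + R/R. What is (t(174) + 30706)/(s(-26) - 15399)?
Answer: -73406608/36793827 ≈ -1.9951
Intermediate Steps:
s(R) = 1 + R/88 + R²/88 (s(R) = (R² + R)*(1/88) + 1 = (R + R²)*(1/88) + 1 = (R/88 + R²/88) + 1 = 1 + R/88 + R²/88)
t(E) = -82/163 (t(E) = 82*(-1/163) = -82/163)
(t(174) + 30706)/(s(-26) - 15399) = (-82/163 + 30706)/((1 + (1/88)*(-26) + (1/88)*(-26)²) - 15399) = 5004996/(163*((1 - 13/44 + (1/88)*676) - 15399)) = 5004996/(163*((1 - 13/44 + 169/22) - 15399)) = 5004996/(163*(369/44 - 15399)) = 5004996/(163*(-677187/44)) = (5004996/163)*(-44/677187) = -73406608/36793827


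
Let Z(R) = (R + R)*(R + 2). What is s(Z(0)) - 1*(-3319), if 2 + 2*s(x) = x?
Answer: 3318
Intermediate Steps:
Z(R) = 2*R*(2 + R) (Z(R) = (2*R)*(2 + R) = 2*R*(2 + R))
s(x) = -1 + x/2
s(Z(0)) - 1*(-3319) = (-1 + (2*0*(2 + 0))/2) - 1*(-3319) = (-1 + (2*0*2)/2) + 3319 = (-1 + (½)*0) + 3319 = (-1 + 0) + 3319 = -1 + 3319 = 3318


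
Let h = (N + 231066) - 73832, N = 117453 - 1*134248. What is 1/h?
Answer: 1/140439 ≈ 7.1205e-6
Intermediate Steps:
N = -16795 (N = 117453 - 134248 = -16795)
h = 140439 (h = (-16795 + 231066) - 73832 = 214271 - 73832 = 140439)
1/h = 1/140439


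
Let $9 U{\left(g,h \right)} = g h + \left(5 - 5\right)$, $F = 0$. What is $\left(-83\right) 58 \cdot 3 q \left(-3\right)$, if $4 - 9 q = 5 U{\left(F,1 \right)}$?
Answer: $19256$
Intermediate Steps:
$U{\left(g,h \right)} = \frac{g h}{9}$ ($U{\left(g,h \right)} = \frac{g h + \left(5 - 5\right)}{9} = \frac{g h + 0}{9} = \frac{g h}{9}$)
$q = \frac{4}{9}$ ($q = \frac{4}{9} - \frac{5 \cdot \frac{1}{9} \cdot 0 \cdot 1}{9} = \frac{4}{9} - \frac{5 \cdot 0}{9} = \frac{4}{9} - 0 = \frac{4}{9} + 0 = \frac{4}{9} \approx 0.44444$)
$\left(-83\right) 58 \cdot 3 q \left(-3\right) = \left(-83\right) 58 \cdot 3 \cdot \frac{4}{9} \left(-3\right) = - 4814 \cdot \frac{4}{3} \left(-3\right) = \left(-4814\right) \left(-4\right) = 19256$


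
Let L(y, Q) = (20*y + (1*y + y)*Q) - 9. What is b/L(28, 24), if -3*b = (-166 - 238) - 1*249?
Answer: 653/5685 ≈ 0.11486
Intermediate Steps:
b = 653/3 (b = -((-166 - 238) - 1*249)/3 = -(-404 - 249)/3 = -⅓*(-653) = 653/3 ≈ 217.67)
L(y, Q) = -9 + 20*y + 2*Q*y (L(y, Q) = (20*y + (y + y)*Q) - 9 = (20*y + (2*y)*Q) - 9 = (20*y + 2*Q*y) - 9 = -9 + 20*y + 2*Q*y)
b/L(28, 24) = 653/(3*(-9 + 20*28 + 2*24*28)) = 653/(3*(-9 + 560 + 1344)) = (653/3)/1895 = (653/3)*(1/1895) = 653/5685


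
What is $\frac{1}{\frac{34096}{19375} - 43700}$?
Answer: $- \frac{19375}{846653404} \approx -2.2884 \cdot 10^{-5}$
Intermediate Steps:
$\frac{1}{\frac{34096}{19375} - 43700} = \frac{1}{- \frac{846653404}{19375}} = - \frac{19375}{846653404}$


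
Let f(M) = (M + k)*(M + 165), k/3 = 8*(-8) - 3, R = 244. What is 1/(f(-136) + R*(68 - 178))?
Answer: -1/36613 ≈ -2.7313e-5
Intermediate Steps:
k = -201 (k = 3*(8*(-8) - 3) = 3*(-64 - 3) = 3*(-67) = -201)
f(M) = (-201 + M)*(165 + M) (f(M) = (M - 201)*(M + 165) = (-201 + M)*(165 + M))
1/(f(-136) + R*(68 - 178)) = 1/((-33165 + (-136)² - 36*(-136)) + 244*(68 - 178)) = 1/((-33165 + 18496 + 4896) + 244*(-110)) = 1/(-9773 - 26840) = 1/(-36613) = -1/36613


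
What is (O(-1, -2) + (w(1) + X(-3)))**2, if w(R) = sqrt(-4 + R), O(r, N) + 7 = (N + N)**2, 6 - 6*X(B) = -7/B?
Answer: 28957/324 + 173*I*sqrt(3)/9 ≈ 89.373 + 33.294*I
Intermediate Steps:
X(B) = 1 + 7/(6*B) (X(B) = 1 - (-7)/(6*B) = 1 + 7/(6*B))
O(r, N) = -7 + 4*N**2 (O(r, N) = -7 + (N + N)**2 = -7 + (2*N)**2 = -7 + 4*N**2)
(O(-1, -2) + (w(1) + X(-3)))**2 = ((-7 + 4*(-2)**2) + (sqrt(-4 + 1) + (7/6 - 3)/(-3)))**2 = ((-7 + 4*4) + (sqrt(-3) - 1/3*(-11/6)))**2 = ((-7 + 16) + (I*sqrt(3) + 11/18))**2 = (9 + (11/18 + I*sqrt(3)))**2 = (173/18 + I*sqrt(3))**2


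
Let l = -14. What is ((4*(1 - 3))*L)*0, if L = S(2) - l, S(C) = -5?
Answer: 0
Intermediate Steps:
L = 9 (L = -5 - 1*(-14) = -5 + 14 = 9)
((4*(1 - 3))*L)*0 = ((4*(1 - 3))*9)*0 = ((4*(-2))*9)*0 = -8*9*0 = -72*0 = 0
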